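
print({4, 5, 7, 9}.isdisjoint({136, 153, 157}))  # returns True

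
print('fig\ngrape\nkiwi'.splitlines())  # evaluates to ['fig', 'grape', 'kiwi']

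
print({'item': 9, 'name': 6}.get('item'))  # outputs 9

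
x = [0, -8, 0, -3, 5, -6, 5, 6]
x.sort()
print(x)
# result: [-8, -6, -3, 0, 0, 5, 5, 6]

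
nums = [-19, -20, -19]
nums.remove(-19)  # [-20, -19]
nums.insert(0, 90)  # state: [90, -20, -19]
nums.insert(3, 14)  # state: [90, -20, -19, 14]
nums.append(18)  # [90, -20, -19, 14, 18]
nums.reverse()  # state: [18, 14, -19, -20, 90]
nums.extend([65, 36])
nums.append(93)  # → [18, 14, -19, -20, 90, 65, 36, 93]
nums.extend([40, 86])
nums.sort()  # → [-20, -19, 14, 18, 36, 40, 65, 86, 90, 93]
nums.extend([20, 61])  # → [-20, -19, 14, 18, 36, 40, 65, 86, 90, 93, 20, 61]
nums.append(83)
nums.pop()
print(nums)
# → [-20, -19, 14, 18, 36, 40, 65, 86, 90, 93, 20, 61]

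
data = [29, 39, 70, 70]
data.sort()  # [29, 39, 70, 70]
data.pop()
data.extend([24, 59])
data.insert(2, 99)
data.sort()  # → [24, 29, 39, 59, 70, 99]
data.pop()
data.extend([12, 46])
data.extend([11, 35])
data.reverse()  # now [35, 11, 46, 12, 70, 59, 39, 29, 24]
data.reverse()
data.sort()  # [11, 12, 24, 29, 35, 39, 46, 59, 70]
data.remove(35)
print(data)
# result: [11, 12, 24, 29, 39, 46, 59, 70]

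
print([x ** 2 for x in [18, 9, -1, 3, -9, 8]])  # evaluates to [324, 81, 1, 9, 81, 64]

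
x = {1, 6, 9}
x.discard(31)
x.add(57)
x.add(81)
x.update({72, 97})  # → {1, 6, 9, 57, 72, 81, 97}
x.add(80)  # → {1, 6, 9, 57, 72, 80, 81, 97}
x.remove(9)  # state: {1, 6, 57, 72, 80, 81, 97}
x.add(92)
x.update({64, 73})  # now {1, 6, 57, 64, 72, 73, 80, 81, 92, 97}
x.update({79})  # {1, 6, 57, 64, 72, 73, 79, 80, 81, 92, 97}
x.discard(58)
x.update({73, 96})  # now {1, 6, 57, 64, 72, 73, 79, 80, 81, 92, 96, 97}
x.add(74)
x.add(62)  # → {1, 6, 57, 62, 64, 72, 73, 74, 79, 80, 81, 92, 96, 97}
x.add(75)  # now {1, 6, 57, 62, 64, 72, 73, 74, 75, 79, 80, 81, 92, 96, 97}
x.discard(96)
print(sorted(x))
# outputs [1, 6, 57, 62, 64, 72, 73, 74, 75, 79, 80, 81, 92, 97]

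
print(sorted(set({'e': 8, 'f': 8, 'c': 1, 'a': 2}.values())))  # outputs [1, 2, 8]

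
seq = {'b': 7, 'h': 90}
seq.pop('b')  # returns 7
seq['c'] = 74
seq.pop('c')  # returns 74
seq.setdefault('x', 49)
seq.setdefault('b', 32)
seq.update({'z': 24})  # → {'h': 90, 'x': 49, 'b': 32, 'z': 24}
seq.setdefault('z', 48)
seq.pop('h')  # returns 90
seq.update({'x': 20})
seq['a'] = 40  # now {'x': 20, 'b': 32, 'z': 24, 'a': 40}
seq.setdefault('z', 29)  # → 24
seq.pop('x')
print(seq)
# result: {'b': 32, 'z': 24, 'a': 40}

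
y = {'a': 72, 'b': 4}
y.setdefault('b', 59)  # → 4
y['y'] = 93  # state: {'a': 72, 'b': 4, 'y': 93}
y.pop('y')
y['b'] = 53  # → {'a': 72, 'b': 53}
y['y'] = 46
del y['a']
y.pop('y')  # 46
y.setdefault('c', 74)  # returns 74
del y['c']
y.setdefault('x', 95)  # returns 95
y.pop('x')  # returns 95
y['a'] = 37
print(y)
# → {'b': 53, 'a': 37}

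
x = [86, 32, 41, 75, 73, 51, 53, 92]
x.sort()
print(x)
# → [32, 41, 51, 53, 73, 75, 86, 92]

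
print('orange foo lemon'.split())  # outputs ['orange', 'foo', 'lemon']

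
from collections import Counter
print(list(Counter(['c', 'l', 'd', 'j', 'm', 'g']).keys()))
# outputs ['c', 'l', 'd', 'j', 'm', 'g']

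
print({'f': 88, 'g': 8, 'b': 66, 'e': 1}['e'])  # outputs 1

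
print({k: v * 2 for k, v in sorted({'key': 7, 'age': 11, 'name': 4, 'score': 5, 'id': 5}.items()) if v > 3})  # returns {'age': 22, 'id': 10, 'key': 14, 'name': 8, 'score': 10}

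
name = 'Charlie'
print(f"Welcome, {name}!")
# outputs Welcome, Charlie!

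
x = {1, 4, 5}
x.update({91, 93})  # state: {1, 4, 5, 91, 93}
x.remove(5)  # {1, 4, 91, 93}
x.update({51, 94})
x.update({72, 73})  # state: {1, 4, 51, 72, 73, 91, 93, 94}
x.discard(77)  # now {1, 4, 51, 72, 73, 91, 93, 94}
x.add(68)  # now {1, 4, 51, 68, 72, 73, 91, 93, 94}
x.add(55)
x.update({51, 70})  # {1, 4, 51, 55, 68, 70, 72, 73, 91, 93, 94}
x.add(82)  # {1, 4, 51, 55, 68, 70, 72, 73, 82, 91, 93, 94}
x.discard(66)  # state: {1, 4, 51, 55, 68, 70, 72, 73, 82, 91, 93, 94}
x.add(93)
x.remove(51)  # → {1, 4, 55, 68, 70, 72, 73, 82, 91, 93, 94}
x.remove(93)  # {1, 4, 55, 68, 70, 72, 73, 82, 91, 94}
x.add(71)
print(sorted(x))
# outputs [1, 4, 55, 68, 70, 71, 72, 73, 82, 91, 94]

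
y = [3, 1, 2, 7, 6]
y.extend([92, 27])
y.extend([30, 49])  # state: [3, 1, 2, 7, 6, 92, 27, 30, 49]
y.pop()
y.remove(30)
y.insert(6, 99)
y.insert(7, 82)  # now [3, 1, 2, 7, 6, 92, 99, 82, 27]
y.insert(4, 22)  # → [3, 1, 2, 7, 22, 6, 92, 99, 82, 27]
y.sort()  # [1, 2, 3, 6, 7, 22, 27, 82, 92, 99]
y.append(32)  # [1, 2, 3, 6, 7, 22, 27, 82, 92, 99, 32]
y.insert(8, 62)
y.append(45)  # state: [1, 2, 3, 6, 7, 22, 27, 82, 62, 92, 99, 32, 45]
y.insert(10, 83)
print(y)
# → [1, 2, 3, 6, 7, 22, 27, 82, 62, 92, 83, 99, 32, 45]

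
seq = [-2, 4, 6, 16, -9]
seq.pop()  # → -9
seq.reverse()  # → [16, 6, 4, -2]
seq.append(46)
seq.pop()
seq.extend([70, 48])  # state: [16, 6, 4, -2, 70, 48]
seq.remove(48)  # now [16, 6, 4, -2, 70]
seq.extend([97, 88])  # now [16, 6, 4, -2, 70, 97, 88]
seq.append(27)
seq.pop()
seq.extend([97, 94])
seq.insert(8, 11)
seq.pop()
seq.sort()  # [-2, 4, 6, 11, 16, 70, 88, 97, 97]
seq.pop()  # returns 97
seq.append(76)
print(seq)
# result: [-2, 4, 6, 11, 16, 70, 88, 97, 76]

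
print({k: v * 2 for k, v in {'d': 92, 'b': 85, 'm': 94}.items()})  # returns {'d': 184, 'b': 170, 'm': 188}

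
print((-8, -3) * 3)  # (-8, -3, -8, -3, -8, -3)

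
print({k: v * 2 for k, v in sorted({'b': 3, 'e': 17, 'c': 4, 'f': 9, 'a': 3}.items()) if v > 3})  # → {'c': 8, 'e': 34, 'f': 18}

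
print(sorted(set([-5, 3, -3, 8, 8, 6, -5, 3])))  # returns [-5, -3, 3, 6, 8]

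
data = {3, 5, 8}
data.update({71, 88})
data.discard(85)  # {3, 5, 8, 71, 88}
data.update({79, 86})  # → {3, 5, 8, 71, 79, 86, 88}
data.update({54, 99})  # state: {3, 5, 8, 54, 71, 79, 86, 88, 99}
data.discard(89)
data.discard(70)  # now {3, 5, 8, 54, 71, 79, 86, 88, 99}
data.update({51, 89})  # {3, 5, 8, 51, 54, 71, 79, 86, 88, 89, 99}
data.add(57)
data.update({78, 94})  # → {3, 5, 8, 51, 54, 57, 71, 78, 79, 86, 88, 89, 94, 99}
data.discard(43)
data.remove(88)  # {3, 5, 8, 51, 54, 57, 71, 78, 79, 86, 89, 94, 99}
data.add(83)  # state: {3, 5, 8, 51, 54, 57, 71, 78, 79, 83, 86, 89, 94, 99}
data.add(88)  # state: {3, 5, 8, 51, 54, 57, 71, 78, 79, 83, 86, 88, 89, 94, 99}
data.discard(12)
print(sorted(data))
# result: [3, 5, 8, 51, 54, 57, 71, 78, 79, 83, 86, 88, 89, 94, 99]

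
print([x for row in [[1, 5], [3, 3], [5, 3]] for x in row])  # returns [1, 5, 3, 3, 5, 3]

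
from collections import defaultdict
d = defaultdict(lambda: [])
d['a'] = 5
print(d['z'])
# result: []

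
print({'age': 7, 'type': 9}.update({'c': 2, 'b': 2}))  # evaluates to None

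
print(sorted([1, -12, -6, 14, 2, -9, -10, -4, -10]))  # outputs [-12, -10, -10, -9, -6, -4, 1, 2, 14]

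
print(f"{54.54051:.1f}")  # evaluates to 54.5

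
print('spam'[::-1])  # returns maps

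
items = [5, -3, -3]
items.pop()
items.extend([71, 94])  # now [5, -3, 71, 94]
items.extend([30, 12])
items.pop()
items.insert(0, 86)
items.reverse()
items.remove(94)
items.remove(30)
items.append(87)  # [71, -3, 5, 86, 87]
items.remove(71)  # [-3, 5, 86, 87]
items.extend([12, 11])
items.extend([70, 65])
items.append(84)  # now [-3, 5, 86, 87, 12, 11, 70, 65, 84]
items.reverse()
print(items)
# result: [84, 65, 70, 11, 12, 87, 86, 5, -3]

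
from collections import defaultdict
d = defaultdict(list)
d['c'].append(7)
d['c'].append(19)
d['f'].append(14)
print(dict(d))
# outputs {'c': [7, 19], 'f': [14]}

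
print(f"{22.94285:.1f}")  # 22.9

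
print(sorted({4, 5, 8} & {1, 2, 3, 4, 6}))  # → [4]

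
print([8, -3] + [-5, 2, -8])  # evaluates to [8, -3, -5, 2, -8]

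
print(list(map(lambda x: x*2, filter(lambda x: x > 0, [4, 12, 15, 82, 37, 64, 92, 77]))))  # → [8, 24, 30, 164, 74, 128, 184, 154]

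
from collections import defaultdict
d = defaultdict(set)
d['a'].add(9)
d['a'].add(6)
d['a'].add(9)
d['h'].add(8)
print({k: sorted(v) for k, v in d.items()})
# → {'a': [6, 9], 'h': [8]}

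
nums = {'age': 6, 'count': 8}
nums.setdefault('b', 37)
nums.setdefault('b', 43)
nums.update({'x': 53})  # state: {'age': 6, 'count': 8, 'b': 37, 'x': 53}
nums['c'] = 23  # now {'age': 6, 'count': 8, 'b': 37, 'x': 53, 'c': 23}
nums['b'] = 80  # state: {'age': 6, 'count': 8, 'b': 80, 'x': 53, 'c': 23}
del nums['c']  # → {'age': 6, 'count': 8, 'b': 80, 'x': 53}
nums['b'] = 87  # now {'age': 6, 'count': 8, 'b': 87, 'x': 53}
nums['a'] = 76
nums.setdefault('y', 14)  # 14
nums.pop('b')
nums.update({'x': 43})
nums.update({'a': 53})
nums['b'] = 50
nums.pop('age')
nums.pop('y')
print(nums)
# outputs {'count': 8, 'x': 43, 'a': 53, 'b': 50}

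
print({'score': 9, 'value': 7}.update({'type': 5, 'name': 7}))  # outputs None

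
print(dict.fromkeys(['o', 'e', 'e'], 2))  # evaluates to {'o': 2, 'e': 2}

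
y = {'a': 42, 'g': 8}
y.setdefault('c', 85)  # 85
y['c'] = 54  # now {'a': 42, 'g': 8, 'c': 54}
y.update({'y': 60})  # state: {'a': 42, 'g': 8, 'c': 54, 'y': 60}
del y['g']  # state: {'a': 42, 'c': 54, 'y': 60}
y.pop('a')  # 42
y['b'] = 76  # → {'c': 54, 'y': 60, 'b': 76}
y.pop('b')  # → 76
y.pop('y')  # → 60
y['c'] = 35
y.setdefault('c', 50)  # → 35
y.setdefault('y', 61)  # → 61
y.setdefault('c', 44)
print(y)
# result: {'c': 35, 'y': 61}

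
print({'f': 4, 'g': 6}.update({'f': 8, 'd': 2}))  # None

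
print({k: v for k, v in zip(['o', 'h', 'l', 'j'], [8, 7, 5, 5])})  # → {'o': 8, 'h': 7, 'l': 5, 'j': 5}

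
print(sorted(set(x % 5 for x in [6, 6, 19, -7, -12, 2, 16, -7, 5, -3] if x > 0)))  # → [0, 1, 2, 4]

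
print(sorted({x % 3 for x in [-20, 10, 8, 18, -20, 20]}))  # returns [0, 1, 2]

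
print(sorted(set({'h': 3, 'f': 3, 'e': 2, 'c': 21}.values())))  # [2, 3, 21]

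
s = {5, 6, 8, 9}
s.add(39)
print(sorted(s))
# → [5, 6, 8, 9, 39]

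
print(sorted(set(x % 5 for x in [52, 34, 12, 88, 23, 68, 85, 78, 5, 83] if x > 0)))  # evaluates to [0, 2, 3, 4]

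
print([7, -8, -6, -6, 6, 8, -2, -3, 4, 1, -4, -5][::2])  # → [7, -6, 6, -2, 4, -4]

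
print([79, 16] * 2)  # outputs [79, 16, 79, 16]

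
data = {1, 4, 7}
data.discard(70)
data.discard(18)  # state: {1, 4, 7}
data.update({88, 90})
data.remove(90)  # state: {1, 4, 7, 88}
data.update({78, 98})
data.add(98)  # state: {1, 4, 7, 78, 88, 98}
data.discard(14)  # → {1, 4, 7, 78, 88, 98}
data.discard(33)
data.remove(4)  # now {1, 7, 78, 88, 98}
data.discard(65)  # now {1, 7, 78, 88, 98}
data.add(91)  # {1, 7, 78, 88, 91, 98}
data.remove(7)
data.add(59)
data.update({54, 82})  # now {1, 54, 59, 78, 82, 88, 91, 98}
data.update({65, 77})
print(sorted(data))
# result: [1, 54, 59, 65, 77, 78, 82, 88, 91, 98]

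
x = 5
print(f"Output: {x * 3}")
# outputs Output: 15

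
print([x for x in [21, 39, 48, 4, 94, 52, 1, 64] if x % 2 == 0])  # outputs [48, 4, 94, 52, 64]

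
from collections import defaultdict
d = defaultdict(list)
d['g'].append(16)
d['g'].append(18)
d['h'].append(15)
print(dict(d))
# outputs {'g': [16, 18], 'h': [15]}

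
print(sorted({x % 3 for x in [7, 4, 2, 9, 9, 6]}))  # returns [0, 1, 2]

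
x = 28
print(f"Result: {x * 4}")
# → Result: 112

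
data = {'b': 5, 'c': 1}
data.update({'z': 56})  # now {'b': 5, 'c': 1, 'z': 56}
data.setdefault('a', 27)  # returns 27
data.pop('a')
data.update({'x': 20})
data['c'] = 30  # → {'b': 5, 'c': 30, 'z': 56, 'x': 20}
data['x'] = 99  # {'b': 5, 'c': 30, 'z': 56, 'x': 99}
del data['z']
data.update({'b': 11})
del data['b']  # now {'c': 30, 'x': 99}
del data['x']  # {'c': 30}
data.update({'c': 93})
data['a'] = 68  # {'c': 93, 'a': 68}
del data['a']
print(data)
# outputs {'c': 93}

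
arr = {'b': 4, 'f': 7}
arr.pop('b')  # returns 4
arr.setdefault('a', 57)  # 57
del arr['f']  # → {'a': 57}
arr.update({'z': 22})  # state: {'a': 57, 'z': 22}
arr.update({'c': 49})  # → {'a': 57, 'z': 22, 'c': 49}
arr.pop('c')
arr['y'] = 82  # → {'a': 57, 'z': 22, 'y': 82}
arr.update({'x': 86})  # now {'a': 57, 'z': 22, 'y': 82, 'x': 86}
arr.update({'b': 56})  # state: {'a': 57, 'z': 22, 'y': 82, 'x': 86, 'b': 56}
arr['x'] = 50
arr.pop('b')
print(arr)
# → {'a': 57, 'z': 22, 'y': 82, 'x': 50}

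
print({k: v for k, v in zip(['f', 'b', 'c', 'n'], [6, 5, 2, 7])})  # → {'f': 6, 'b': 5, 'c': 2, 'n': 7}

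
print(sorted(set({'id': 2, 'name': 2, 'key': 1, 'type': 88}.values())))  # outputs [1, 2, 88]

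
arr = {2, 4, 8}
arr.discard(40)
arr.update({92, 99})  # {2, 4, 8, 92, 99}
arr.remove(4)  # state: {2, 8, 92, 99}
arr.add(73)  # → {2, 8, 73, 92, 99}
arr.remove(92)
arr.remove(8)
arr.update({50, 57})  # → {2, 50, 57, 73, 99}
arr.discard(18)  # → {2, 50, 57, 73, 99}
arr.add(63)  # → {2, 50, 57, 63, 73, 99}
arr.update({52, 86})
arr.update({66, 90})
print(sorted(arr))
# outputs [2, 50, 52, 57, 63, 66, 73, 86, 90, 99]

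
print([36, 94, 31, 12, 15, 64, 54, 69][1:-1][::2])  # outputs [94, 12, 64]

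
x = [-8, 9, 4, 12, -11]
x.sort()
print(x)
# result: [-11, -8, 4, 9, 12]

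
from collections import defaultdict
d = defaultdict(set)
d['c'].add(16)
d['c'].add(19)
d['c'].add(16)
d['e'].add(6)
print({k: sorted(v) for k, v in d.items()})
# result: {'c': [16, 19], 'e': [6]}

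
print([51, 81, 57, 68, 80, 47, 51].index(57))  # 2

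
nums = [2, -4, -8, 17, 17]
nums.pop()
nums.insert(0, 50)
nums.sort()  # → [-8, -4, 2, 17, 50]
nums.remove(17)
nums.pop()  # 50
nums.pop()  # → 2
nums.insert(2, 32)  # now [-8, -4, 32]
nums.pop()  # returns 32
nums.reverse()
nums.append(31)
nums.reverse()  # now [31, -8, -4]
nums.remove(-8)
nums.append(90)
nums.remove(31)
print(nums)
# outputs [-4, 90]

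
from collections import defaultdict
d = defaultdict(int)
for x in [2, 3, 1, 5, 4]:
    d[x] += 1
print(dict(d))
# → {2: 1, 3: 1, 1: 1, 5: 1, 4: 1}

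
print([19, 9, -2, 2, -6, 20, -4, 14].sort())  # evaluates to None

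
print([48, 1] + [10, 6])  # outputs [48, 1, 10, 6]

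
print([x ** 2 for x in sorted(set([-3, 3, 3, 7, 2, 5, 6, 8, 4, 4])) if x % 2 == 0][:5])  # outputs [4, 16, 36, 64]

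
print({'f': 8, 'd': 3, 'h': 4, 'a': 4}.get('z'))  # None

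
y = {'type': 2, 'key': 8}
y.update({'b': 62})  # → {'type': 2, 'key': 8, 'b': 62}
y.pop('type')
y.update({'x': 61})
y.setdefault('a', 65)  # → 65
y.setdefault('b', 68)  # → 62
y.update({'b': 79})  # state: {'key': 8, 'b': 79, 'x': 61, 'a': 65}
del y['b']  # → {'key': 8, 'x': 61, 'a': 65}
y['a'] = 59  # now {'key': 8, 'x': 61, 'a': 59}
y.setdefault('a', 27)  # 59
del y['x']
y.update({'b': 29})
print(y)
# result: {'key': 8, 'a': 59, 'b': 29}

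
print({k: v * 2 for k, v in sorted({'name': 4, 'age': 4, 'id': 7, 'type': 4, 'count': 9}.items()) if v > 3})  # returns {'age': 8, 'count': 18, 'id': 14, 'name': 8, 'type': 8}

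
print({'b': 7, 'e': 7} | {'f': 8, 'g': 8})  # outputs {'b': 7, 'e': 7, 'f': 8, 'g': 8}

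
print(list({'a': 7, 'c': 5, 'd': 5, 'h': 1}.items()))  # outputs [('a', 7), ('c', 5), ('d', 5), ('h', 1)]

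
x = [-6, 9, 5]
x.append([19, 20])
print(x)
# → [-6, 9, 5, [19, 20]]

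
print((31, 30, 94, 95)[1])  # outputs 30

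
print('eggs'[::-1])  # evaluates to sgge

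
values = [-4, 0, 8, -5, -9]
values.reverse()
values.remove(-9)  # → [-5, 8, 0, -4]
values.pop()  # -4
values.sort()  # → [-5, 0, 8]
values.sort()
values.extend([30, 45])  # [-5, 0, 8, 30, 45]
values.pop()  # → 45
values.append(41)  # [-5, 0, 8, 30, 41]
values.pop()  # 41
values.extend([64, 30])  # [-5, 0, 8, 30, 64, 30]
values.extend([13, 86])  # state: [-5, 0, 8, 30, 64, 30, 13, 86]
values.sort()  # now [-5, 0, 8, 13, 30, 30, 64, 86]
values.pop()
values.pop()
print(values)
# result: [-5, 0, 8, 13, 30, 30]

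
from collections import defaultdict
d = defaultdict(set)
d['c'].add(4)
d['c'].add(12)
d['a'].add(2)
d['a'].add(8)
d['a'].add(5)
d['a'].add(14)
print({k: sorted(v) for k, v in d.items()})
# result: {'c': [4, 12], 'a': [2, 5, 8, 14]}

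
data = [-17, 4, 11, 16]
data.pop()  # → 16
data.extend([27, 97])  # [-17, 4, 11, 27, 97]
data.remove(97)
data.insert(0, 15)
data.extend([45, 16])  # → [15, -17, 4, 11, 27, 45, 16]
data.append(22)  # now [15, -17, 4, 11, 27, 45, 16, 22]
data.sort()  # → [-17, 4, 11, 15, 16, 22, 27, 45]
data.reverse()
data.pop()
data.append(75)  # [45, 27, 22, 16, 15, 11, 4, 75]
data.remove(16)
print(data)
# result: [45, 27, 22, 15, 11, 4, 75]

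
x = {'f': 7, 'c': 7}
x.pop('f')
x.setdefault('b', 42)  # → 42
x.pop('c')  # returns 7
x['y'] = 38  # {'b': 42, 'y': 38}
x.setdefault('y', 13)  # 38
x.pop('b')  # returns 42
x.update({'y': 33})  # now {'y': 33}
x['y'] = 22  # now {'y': 22}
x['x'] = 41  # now {'y': 22, 'x': 41}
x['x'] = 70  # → {'y': 22, 'x': 70}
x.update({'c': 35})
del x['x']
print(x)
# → {'y': 22, 'c': 35}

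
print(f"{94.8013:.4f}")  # 94.8013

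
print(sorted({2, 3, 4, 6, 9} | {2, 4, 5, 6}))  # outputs [2, 3, 4, 5, 6, 9]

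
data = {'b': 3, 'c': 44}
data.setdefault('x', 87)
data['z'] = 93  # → {'b': 3, 'c': 44, 'x': 87, 'z': 93}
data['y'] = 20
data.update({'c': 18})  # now {'b': 3, 'c': 18, 'x': 87, 'z': 93, 'y': 20}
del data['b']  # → {'c': 18, 'x': 87, 'z': 93, 'y': 20}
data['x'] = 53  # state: {'c': 18, 'x': 53, 'z': 93, 'y': 20}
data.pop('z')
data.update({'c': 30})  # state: {'c': 30, 'x': 53, 'y': 20}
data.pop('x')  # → 53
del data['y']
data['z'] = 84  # {'c': 30, 'z': 84}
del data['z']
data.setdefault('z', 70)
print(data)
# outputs {'c': 30, 'z': 70}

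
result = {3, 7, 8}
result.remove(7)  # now {3, 8}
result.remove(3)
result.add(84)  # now {8, 84}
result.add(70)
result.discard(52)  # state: {8, 70, 84}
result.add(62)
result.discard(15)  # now {8, 62, 70, 84}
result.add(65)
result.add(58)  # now {8, 58, 62, 65, 70, 84}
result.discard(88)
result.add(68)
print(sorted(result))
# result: [8, 58, 62, 65, 68, 70, 84]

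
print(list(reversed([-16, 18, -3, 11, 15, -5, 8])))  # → [8, -5, 15, 11, -3, 18, -16]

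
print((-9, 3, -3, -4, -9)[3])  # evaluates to -4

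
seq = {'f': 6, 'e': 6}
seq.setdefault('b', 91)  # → 91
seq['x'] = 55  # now {'f': 6, 'e': 6, 'b': 91, 'x': 55}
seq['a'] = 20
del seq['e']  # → {'f': 6, 'b': 91, 'x': 55, 'a': 20}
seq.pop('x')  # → 55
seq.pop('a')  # 20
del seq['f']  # {'b': 91}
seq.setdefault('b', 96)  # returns 91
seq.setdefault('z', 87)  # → 87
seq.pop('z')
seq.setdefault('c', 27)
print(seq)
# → {'b': 91, 'c': 27}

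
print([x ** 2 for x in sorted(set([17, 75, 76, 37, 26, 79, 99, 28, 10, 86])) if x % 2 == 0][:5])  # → [100, 676, 784, 5776, 7396]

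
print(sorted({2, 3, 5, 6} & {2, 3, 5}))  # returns [2, 3, 5]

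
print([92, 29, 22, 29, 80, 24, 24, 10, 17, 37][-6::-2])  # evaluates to [80, 22, 92]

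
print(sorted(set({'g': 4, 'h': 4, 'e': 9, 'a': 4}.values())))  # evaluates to [4, 9]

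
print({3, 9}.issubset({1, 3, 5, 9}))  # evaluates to True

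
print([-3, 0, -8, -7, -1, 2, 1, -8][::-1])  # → [-8, 1, 2, -1, -7, -8, 0, -3]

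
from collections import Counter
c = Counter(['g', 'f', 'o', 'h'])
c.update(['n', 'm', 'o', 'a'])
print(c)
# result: Counter({'o': 2, 'g': 1, 'f': 1, 'h': 1, 'n': 1, 'm': 1, 'a': 1})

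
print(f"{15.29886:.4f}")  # 15.2989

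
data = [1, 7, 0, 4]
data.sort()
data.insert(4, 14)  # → [0, 1, 4, 7, 14]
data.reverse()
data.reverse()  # [0, 1, 4, 7, 14]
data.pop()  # 14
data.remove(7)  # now [0, 1, 4]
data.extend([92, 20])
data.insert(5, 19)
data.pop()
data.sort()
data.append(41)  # [0, 1, 4, 20, 92, 41]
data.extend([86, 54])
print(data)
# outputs [0, 1, 4, 20, 92, 41, 86, 54]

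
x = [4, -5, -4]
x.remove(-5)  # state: [4, -4]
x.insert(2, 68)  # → [4, -4, 68]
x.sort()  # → [-4, 4, 68]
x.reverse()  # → [68, 4, -4]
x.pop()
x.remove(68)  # [4]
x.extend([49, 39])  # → [4, 49, 39]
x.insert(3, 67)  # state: [4, 49, 39, 67]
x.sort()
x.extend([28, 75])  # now [4, 39, 49, 67, 28, 75]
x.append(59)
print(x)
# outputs [4, 39, 49, 67, 28, 75, 59]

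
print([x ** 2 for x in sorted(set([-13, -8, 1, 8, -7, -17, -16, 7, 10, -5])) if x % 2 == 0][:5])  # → [256, 64, 64, 100]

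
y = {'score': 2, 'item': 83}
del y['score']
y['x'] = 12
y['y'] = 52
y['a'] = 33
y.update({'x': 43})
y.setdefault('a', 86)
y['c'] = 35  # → {'item': 83, 'x': 43, 'y': 52, 'a': 33, 'c': 35}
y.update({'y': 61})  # {'item': 83, 'x': 43, 'y': 61, 'a': 33, 'c': 35}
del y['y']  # {'item': 83, 'x': 43, 'a': 33, 'c': 35}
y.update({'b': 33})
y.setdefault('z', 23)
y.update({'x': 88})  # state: {'item': 83, 'x': 88, 'a': 33, 'c': 35, 'b': 33, 'z': 23}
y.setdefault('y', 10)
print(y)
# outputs {'item': 83, 'x': 88, 'a': 33, 'c': 35, 'b': 33, 'z': 23, 'y': 10}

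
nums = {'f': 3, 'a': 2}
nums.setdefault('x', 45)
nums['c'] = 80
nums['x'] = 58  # {'f': 3, 'a': 2, 'x': 58, 'c': 80}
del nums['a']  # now {'f': 3, 'x': 58, 'c': 80}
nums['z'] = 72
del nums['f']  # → {'x': 58, 'c': 80, 'z': 72}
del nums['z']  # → {'x': 58, 'c': 80}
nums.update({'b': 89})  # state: {'x': 58, 'c': 80, 'b': 89}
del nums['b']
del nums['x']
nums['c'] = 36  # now {'c': 36}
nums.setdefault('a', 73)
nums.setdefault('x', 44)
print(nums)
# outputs {'c': 36, 'a': 73, 'x': 44}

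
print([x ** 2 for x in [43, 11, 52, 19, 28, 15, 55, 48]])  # [1849, 121, 2704, 361, 784, 225, 3025, 2304]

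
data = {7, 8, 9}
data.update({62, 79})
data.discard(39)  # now {7, 8, 9, 62, 79}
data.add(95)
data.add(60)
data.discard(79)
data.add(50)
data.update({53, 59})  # {7, 8, 9, 50, 53, 59, 60, 62, 95}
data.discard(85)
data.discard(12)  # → {7, 8, 9, 50, 53, 59, 60, 62, 95}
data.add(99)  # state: {7, 8, 9, 50, 53, 59, 60, 62, 95, 99}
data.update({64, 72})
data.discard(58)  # {7, 8, 9, 50, 53, 59, 60, 62, 64, 72, 95, 99}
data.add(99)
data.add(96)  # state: {7, 8, 9, 50, 53, 59, 60, 62, 64, 72, 95, 96, 99}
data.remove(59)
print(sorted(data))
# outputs [7, 8, 9, 50, 53, 60, 62, 64, 72, 95, 96, 99]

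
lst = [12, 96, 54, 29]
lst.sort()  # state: [12, 29, 54, 96]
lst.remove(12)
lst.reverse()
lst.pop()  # 29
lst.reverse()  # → [54, 96]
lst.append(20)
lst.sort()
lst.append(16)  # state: [20, 54, 96, 16]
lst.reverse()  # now [16, 96, 54, 20]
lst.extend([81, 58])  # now [16, 96, 54, 20, 81, 58]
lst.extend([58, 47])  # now [16, 96, 54, 20, 81, 58, 58, 47]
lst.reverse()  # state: [47, 58, 58, 81, 20, 54, 96, 16]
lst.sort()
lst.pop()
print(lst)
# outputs [16, 20, 47, 54, 58, 58, 81]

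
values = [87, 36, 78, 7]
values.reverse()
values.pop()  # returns 87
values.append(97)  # [7, 78, 36, 97]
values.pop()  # 97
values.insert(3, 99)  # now [7, 78, 36, 99]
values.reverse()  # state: [99, 36, 78, 7]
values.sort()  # [7, 36, 78, 99]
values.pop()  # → 99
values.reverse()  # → [78, 36, 7]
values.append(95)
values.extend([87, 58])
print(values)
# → [78, 36, 7, 95, 87, 58]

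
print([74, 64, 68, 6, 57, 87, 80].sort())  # None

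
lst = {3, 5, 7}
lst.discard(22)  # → {3, 5, 7}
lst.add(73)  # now {3, 5, 7, 73}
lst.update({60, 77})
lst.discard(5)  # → {3, 7, 60, 73, 77}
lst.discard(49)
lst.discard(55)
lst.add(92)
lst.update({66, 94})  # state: {3, 7, 60, 66, 73, 77, 92, 94}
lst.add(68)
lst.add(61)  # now {3, 7, 60, 61, 66, 68, 73, 77, 92, 94}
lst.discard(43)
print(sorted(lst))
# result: [3, 7, 60, 61, 66, 68, 73, 77, 92, 94]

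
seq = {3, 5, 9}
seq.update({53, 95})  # {3, 5, 9, 53, 95}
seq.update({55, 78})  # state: {3, 5, 9, 53, 55, 78, 95}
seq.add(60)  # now {3, 5, 9, 53, 55, 60, 78, 95}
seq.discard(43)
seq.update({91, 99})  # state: {3, 5, 9, 53, 55, 60, 78, 91, 95, 99}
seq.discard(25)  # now {3, 5, 9, 53, 55, 60, 78, 91, 95, 99}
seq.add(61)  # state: {3, 5, 9, 53, 55, 60, 61, 78, 91, 95, 99}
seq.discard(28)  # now {3, 5, 9, 53, 55, 60, 61, 78, 91, 95, 99}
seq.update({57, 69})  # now {3, 5, 9, 53, 55, 57, 60, 61, 69, 78, 91, 95, 99}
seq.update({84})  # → {3, 5, 9, 53, 55, 57, 60, 61, 69, 78, 84, 91, 95, 99}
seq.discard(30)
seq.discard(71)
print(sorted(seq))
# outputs [3, 5, 9, 53, 55, 57, 60, 61, 69, 78, 84, 91, 95, 99]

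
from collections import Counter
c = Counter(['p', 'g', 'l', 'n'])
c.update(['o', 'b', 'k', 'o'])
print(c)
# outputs Counter({'o': 2, 'p': 1, 'g': 1, 'l': 1, 'n': 1, 'b': 1, 'k': 1})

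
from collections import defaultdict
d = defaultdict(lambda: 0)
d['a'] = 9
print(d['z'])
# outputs 0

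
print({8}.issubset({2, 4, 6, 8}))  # True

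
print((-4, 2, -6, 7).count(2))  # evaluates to 1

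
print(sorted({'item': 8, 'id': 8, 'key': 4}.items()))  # [('id', 8), ('item', 8), ('key', 4)]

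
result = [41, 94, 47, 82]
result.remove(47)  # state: [41, 94, 82]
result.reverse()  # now [82, 94, 41]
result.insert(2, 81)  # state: [82, 94, 81, 41]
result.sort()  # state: [41, 81, 82, 94]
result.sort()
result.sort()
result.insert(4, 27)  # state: [41, 81, 82, 94, 27]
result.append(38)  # [41, 81, 82, 94, 27, 38]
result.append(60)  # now [41, 81, 82, 94, 27, 38, 60]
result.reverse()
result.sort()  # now [27, 38, 41, 60, 81, 82, 94]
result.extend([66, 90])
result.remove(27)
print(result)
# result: [38, 41, 60, 81, 82, 94, 66, 90]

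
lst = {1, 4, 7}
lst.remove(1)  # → {4, 7}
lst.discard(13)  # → {4, 7}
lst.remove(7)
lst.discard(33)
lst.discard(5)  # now {4}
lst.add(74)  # {4, 74}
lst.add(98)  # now {4, 74, 98}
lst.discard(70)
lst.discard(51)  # {4, 74, 98}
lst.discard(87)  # {4, 74, 98}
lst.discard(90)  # {4, 74, 98}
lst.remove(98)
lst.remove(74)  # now {4}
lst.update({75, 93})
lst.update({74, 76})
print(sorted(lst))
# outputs [4, 74, 75, 76, 93]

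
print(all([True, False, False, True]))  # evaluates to False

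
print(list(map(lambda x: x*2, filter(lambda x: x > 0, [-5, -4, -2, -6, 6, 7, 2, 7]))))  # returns [12, 14, 4, 14]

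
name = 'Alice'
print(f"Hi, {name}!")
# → Hi, Alice!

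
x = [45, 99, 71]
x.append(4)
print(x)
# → [45, 99, 71, 4]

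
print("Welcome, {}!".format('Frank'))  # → Welcome, Frank!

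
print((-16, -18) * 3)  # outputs (-16, -18, -16, -18, -16, -18)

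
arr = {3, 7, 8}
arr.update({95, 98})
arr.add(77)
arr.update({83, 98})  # {3, 7, 8, 77, 83, 95, 98}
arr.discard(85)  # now {3, 7, 8, 77, 83, 95, 98}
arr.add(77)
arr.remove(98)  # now {3, 7, 8, 77, 83, 95}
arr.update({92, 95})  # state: {3, 7, 8, 77, 83, 92, 95}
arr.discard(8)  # {3, 7, 77, 83, 92, 95}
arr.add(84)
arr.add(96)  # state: {3, 7, 77, 83, 84, 92, 95, 96}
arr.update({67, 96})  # {3, 7, 67, 77, 83, 84, 92, 95, 96}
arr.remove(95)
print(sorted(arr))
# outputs [3, 7, 67, 77, 83, 84, 92, 96]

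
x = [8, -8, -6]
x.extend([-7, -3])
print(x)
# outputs [8, -8, -6, -7, -3]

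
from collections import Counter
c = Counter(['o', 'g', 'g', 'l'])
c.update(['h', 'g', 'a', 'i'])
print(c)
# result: Counter({'g': 3, 'o': 1, 'l': 1, 'h': 1, 'a': 1, 'i': 1})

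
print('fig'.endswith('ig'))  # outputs True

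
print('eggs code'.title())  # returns Eggs Code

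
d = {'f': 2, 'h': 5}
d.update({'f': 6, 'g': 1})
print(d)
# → {'f': 6, 'h': 5, 'g': 1}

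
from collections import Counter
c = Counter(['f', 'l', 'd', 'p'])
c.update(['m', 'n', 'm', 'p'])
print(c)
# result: Counter({'p': 2, 'm': 2, 'f': 1, 'l': 1, 'd': 1, 'n': 1})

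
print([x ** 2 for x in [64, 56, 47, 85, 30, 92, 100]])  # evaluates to [4096, 3136, 2209, 7225, 900, 8464, 10000]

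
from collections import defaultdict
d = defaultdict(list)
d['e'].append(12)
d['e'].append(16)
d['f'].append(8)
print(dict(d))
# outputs {'e': [12, 16], 'f': [8]}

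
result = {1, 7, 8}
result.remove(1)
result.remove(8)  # {7}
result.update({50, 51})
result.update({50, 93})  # {7, 50, 51, 93}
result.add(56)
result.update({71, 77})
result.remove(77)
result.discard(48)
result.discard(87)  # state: {7, 50, 51, 56, 71, 93}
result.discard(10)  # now {7, 50, 51, 56, 71, 93}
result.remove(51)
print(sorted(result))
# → [7, 50, 56, 71, 93]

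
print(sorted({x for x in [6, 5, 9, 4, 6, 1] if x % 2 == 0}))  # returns [4, 6]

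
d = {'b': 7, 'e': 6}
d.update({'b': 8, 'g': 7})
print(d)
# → {'b': 8, 'e': 6, 'g': 7}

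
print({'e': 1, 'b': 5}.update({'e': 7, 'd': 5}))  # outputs None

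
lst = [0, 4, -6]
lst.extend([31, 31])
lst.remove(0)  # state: [4, -6, 31, 31]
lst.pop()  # 31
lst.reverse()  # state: [31, -6, 4]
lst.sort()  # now [-6, 4, 31]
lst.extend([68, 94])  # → [-6, 4, 31, 68, 94]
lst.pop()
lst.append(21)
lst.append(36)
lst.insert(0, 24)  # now [24, -6, 4, 31, 68, 21, 36]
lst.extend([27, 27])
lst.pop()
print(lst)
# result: [24, -6, 4, 31, 68, 21, 36, 27]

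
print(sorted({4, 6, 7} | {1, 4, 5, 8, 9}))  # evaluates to [1, 4, 5, 6, 7, 8, 9]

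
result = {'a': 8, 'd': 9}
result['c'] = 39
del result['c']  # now {'a': 8, 'd': 9}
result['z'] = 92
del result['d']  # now {'a': 8, 'z': 92}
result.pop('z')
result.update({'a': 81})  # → {'a': 81}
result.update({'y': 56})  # {'a': 81, 'y': 56}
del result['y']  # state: {'a': 81}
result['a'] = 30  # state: {'a': 30}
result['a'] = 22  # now {'a': 22}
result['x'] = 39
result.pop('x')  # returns 39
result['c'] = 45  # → {'a': 22, 'c': 45}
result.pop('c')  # 45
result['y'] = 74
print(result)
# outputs {'a': 22, 'y': 74}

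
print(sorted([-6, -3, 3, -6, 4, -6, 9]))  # [-6, -6, -6, -3, 3, 4, 9]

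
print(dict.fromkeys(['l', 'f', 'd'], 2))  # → {'l': 2, 'f': 2, 'd': 2}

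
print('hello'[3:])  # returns lo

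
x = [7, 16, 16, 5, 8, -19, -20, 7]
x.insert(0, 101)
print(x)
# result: [101, 7, 16, 16, 5, 8, -19, -20, 7]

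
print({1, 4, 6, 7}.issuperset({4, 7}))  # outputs True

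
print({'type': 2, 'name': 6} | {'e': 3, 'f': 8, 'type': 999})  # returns {'type': 999, 'name': 6, 'e': 3, 'f': 8}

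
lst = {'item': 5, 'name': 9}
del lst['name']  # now {'item': 5}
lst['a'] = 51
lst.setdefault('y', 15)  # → 15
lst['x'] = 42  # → {'item': 5, 'a': 51, 'y': 15, 'x': 42}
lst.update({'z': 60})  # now {'item': 5, 'a': 51, 'y': 15, 'x': 42, 'z': 60}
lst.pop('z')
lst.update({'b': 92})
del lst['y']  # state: {'item': 5, 'a': 51, 'x': 42, 'b': 92}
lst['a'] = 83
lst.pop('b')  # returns 92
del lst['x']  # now {'item': 5, 'a': 83}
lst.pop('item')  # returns 5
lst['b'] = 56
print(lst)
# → {'a': 83, 'b': 56}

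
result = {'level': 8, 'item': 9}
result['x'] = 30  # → {'level': 8, 'item': 9, 'x': 30}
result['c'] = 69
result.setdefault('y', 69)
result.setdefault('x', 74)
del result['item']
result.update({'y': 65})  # {'level': 8, 'x': 30, 'c': 69, 'y': 65}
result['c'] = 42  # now {'level': 8, 'x': 30, 'c': 42, 'y': 65}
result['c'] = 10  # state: {'level': 8, 'x': 30, 'c': 10, 'y': 65}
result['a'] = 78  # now {'level': 8, 'x': 30, 'c': 10, 'y': 65, 'a': 78}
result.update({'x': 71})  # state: {'level': 8, 'x': 71, 'c': 10, 'y': 65, 'a': 78}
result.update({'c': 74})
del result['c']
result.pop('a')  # 78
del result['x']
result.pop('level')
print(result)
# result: {'y': 65}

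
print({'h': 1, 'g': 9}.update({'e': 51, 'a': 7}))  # None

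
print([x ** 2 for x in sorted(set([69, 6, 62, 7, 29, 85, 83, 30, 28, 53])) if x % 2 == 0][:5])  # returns [36, 784, 900, 3844]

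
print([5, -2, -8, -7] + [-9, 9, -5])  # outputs [5, -2, -8, -7, -9, 9, -5]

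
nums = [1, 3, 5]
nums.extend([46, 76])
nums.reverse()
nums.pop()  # 1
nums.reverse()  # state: [3, 5, 46, 76]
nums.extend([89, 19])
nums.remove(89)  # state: [3, 5, 46, 76, 19]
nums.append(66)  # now [3, 5, 46, 76, 19, 66]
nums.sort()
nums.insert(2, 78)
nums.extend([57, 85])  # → [3, 5, 78, 19, 46, 66, 76, 57, 85]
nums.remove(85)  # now [3, 5, 78, 19, 46, 66, 76, 57]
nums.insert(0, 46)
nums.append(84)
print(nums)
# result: [46, 3, 5, 78, 19, 46, 66, 76, 57, 84]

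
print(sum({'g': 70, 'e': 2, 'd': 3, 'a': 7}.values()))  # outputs 82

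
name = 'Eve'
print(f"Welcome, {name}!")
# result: Welcome, Eve!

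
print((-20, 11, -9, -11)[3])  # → -11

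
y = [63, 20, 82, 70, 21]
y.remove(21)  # [63, 20, 82, 70]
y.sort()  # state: [20, 63, 70, 82]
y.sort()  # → [20, 63, 70, 82]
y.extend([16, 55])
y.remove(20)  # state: [63, 70, 82, 16, 55]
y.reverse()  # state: [55, 16, 82, 70, 63]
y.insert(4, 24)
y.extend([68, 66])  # [55, 16, 82, 70, 24, 63, 68, 66]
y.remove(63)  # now [55, 16, 82, 70, 24, 68, 66]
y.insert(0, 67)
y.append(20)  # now [67, 55, 16, 82, 70, 24, 68, 66, 20]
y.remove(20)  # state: [67, 55, 16, 82, 70, 24, 68, 66]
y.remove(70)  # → [67, 55, 16, 82, 24, 68, 66]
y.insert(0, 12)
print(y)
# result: [12, 67, 55, 16, 82, 24, 68, 66]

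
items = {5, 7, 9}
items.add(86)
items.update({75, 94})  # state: {5, 7, 9, 75, 86, 94}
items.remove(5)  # {7, 9, 75, 86, 94}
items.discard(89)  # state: {7, 9, 75, 86, 94}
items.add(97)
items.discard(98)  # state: {7, 9, 75, 86, 94, 97}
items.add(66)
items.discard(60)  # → {7, 9, 66, 75, 86, 94, 97}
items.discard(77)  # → {7, 9, 66, 75, 86, 94, 97}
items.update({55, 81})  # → {7, 9, 55, 66, 75, 81, 86, 94, 97}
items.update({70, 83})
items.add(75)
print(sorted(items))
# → [7, 9, 55, 66, 70, 75, 81, 83, 86, 94, 97]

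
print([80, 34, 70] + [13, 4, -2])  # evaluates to [80, 34, 70, 13, 4, -2]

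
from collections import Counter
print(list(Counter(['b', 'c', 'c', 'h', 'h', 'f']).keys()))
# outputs ['b', 'c', 'h', 'f']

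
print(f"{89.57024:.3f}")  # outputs 89.570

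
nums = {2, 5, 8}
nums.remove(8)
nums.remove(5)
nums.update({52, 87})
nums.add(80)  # {2, 52, 80, 87}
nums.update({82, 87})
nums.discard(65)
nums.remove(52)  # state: {2, 80, 82, 87}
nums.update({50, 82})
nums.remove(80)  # {2, 50, 82, 87}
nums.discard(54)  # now {2, 50, 82, 87}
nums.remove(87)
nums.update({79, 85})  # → {2, 50, 79, 82, 85}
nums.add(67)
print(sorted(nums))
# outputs [2, 50, 67, 79, 82, 85]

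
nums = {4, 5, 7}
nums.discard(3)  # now {4, 5, 7}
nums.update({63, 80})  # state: {4, 5, 7, 63, 80}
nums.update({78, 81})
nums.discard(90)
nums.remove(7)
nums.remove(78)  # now {4, 5, 63, 80, 81}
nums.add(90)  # {4, 5, 63, 80, 81, 90}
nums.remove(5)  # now {4, 63, 80, 81, 90}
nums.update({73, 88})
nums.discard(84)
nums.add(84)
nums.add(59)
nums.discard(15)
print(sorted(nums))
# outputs [4, 59, 63, 73, 80, 81, 84, 88, 90]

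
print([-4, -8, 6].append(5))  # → None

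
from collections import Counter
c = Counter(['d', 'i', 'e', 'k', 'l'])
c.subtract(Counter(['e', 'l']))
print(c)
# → Counter({'d': 1, 'i': 1, 'k': 1, 'e': 0, 'l': 0})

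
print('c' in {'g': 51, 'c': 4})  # True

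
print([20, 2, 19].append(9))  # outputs None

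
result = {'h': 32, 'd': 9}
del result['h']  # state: {'d': 9}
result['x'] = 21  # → {'d': 9, 'x': 21}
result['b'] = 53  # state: {'d': 9, 'x': 21, 'b': 53}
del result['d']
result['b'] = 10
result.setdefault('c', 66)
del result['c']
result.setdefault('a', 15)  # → 15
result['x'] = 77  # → {'x': 77, 'b': 10, 'a': 15}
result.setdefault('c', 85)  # 85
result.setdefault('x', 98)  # 77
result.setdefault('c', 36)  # 85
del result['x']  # {'b': 10, 'a': 15, 'c': 85}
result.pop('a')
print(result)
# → {'b': 10, 'c': 85}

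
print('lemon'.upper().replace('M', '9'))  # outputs LE9ON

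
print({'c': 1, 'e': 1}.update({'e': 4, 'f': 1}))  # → None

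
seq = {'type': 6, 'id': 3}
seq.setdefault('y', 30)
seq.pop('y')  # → 30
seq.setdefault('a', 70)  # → 70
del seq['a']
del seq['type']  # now {'id': 3}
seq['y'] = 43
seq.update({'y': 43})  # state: {'id': 3, 'y': 43}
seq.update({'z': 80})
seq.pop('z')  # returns 80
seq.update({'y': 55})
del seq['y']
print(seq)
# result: {'id': 3}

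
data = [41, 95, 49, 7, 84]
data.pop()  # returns 84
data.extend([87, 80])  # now [41, 95, 49, 7, 87, 80]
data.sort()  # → [7, 41, 49, 80, 87, 95]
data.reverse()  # [95, 87, 80, 49, 41, 7]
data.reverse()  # [7, 41, 49, 80, 87, 95]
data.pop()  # 95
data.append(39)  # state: [7, 41, 49, 80, 87, 39]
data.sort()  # [7, 39, 41, 49, 80, 87]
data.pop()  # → 87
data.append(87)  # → [7, 39, 41, 49, 80, 87]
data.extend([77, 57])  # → [7, 39, 41, 49, 80, 87, 77, 57]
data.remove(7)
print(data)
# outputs [39, 41, 49, 80, 87, 77, 57]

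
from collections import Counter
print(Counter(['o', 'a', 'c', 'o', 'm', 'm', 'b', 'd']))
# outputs Counter({'o': 2, 'm': 2, 'a': 1, 'c': 1, 'b': 1, 'd': 1})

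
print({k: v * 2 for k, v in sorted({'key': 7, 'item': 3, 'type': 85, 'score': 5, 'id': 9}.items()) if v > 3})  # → {'id': 18, 'key': 14, 'score': 10, 'type': 170}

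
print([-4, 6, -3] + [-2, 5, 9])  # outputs [-4, 6, -3, -2, 5, 9]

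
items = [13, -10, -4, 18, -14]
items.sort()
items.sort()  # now [-14, -10, -4, 13, 18]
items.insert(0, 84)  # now [84, -14, -10, -4, 13, 18]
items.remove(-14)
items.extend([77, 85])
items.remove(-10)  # [84, -4, 13, 18, 77, 85]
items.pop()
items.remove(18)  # [84, -4, 13, 77]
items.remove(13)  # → [84, -4, 77]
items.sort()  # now [-4, 77, 84]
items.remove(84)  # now [-4, 77]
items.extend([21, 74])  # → [-4, 77, 21, 74]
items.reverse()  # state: [74, 21, 77, -4]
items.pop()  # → -4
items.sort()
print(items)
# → [21, 74, 77]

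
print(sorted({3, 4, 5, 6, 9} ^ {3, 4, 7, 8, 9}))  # [5, 6, 7, 8]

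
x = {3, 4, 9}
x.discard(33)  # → {3, 4, 9}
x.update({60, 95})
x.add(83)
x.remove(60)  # {3, 4, 9, 83, 95}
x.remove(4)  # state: {3, 9, 83, 95}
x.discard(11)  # {3, 9, 83, 95}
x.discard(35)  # {3, 9, 83, 95}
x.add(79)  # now {3, 9, 79, 83, 95}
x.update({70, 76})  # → {3, 9, 70, 76, 79, 83, 95}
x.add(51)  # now {3, 9, 51, 70, 76, 79, 83, 95}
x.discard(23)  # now {3, 9, 51, 70, 76, 79, 83, 95}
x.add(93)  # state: {3, 9, 51, 70, 76, 79, 83, 93, 95}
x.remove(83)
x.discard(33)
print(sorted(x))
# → [3, 9, 51, 70, 76, 79, 93, 95]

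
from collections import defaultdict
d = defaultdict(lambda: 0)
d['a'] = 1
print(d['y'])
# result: 0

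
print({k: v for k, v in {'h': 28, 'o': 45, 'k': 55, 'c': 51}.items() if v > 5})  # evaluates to {'h': 28, 'o': 45, 'k': 55, 'c': 51}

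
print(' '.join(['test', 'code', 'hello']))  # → test code hello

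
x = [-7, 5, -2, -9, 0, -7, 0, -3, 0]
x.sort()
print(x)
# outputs [-9, -7, -7, -3, -2, 0, 0, 0, 5]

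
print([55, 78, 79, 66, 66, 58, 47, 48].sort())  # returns None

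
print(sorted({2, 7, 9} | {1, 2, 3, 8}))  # [1, 2, 3, 7, 8, 9]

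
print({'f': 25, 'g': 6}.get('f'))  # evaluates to 25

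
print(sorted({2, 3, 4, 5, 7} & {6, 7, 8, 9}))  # [7]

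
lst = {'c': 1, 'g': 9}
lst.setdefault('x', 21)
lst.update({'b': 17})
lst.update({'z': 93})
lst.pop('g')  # 9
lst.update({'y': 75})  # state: {'c': 1, 'x': 21, 'b': 17, 'z': 93, 'y': 75}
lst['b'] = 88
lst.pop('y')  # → 75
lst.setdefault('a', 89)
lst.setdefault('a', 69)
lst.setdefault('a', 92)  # 89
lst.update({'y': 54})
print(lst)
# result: {'c': 1, 'x': 21, 'b': 88, 'z': 93, 'a': 89, 'y': 54}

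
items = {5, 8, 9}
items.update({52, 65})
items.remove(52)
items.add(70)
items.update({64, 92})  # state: {5, 8, 9, 64, 65, 70, 92}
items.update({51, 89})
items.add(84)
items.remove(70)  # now {5, 8, 9, 51, 64, 65, 84, 89, 92}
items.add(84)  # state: {5, 8, 9, 51, 64, 65, 84, 89, 92}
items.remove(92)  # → {5, 8, 9, 51, 64, 65, 84, 89}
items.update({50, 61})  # {5, 8, 9, 50, 51, 61, 64, 65, 84, 89}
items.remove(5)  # {8, 9, 50, 51, 61, 64, 65, 84, 89}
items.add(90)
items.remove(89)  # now {8, 9, 50, 51, 61, 64, 65, 84, 90}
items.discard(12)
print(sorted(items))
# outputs [8, 9, 50, 51, 61, 64, 65, 84, 90]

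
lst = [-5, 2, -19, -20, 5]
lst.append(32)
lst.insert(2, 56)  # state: [-5, 2, 56, -19, -20, 5, 32]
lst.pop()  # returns 32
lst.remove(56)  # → [-5, 2, -19, -20, 5]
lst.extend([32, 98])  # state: [-5, 2, -19, -20, 5, 32, 98]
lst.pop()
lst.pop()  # 32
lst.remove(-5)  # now [2, -19, -20, 5]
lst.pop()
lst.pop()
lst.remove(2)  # [-19]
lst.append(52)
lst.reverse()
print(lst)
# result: [52, -19]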